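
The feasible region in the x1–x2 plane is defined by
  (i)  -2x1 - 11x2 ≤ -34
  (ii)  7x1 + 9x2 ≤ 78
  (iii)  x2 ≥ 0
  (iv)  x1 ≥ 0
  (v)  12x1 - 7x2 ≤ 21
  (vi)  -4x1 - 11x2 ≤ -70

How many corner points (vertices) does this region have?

Intersecting each pair of boundary lines and keeping only the points that satisfy every inequality leaves:
  (0, 26/3)
  (735/157, 789/157)
  (0, 70/11)
  (721/160, 189/40)

4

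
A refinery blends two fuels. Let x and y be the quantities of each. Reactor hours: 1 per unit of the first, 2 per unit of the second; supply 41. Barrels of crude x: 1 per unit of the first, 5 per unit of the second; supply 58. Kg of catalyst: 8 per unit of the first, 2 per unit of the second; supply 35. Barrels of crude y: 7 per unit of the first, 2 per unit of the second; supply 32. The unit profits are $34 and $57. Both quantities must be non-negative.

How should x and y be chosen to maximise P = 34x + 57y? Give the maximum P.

Corner points and P = 34x + 57y:
  (0, 0) → P = 0
  (0, 58/5) → P = 3306/5
  (35/8, 0) → P = 595/4
  (4/3, 34/3) → P = 2074/3
  (3, 11/2) → P = 831/2

The binding constraints are x + 5y = 58 and 7x + 2y = 32.
Solving simultaneously gives x = 4/3, y = 34/3.

x = 4/3, y = 34/3, maximum P = 2074/3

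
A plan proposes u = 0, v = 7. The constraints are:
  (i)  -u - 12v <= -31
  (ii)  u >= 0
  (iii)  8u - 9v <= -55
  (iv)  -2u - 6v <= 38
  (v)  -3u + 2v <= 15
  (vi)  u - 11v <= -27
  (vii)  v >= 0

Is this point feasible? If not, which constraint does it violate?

feasible

(i): -84 ≤ -31 ✓
(ii): 0 ≥ 0 ✓
(iii): -63 ≤ -55 ✓
(iv): -42 ≤ 38 ✓
(v): 14 ≤ 15 ✓
(vi): -77 ≤ -27 ✓
(vii): 7 ≥ 0 ✓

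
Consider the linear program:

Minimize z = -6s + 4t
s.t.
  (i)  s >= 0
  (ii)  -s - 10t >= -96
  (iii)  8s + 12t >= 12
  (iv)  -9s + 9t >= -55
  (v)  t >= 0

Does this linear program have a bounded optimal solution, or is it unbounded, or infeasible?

Vertices and z = -6s + 4t:
  (0, 48/5) → z = 192/5
  (0, 1) → z = 4
  (1414/99, 809/99) → z = -5248/99
  (3/2, 0) → z = -9
  (55/9, 0) → z = -110/3
The feasible region has finitely many vertices and no improving ray; the minimum is -5248/99 at (1414/99, 809/99).

bounded optimum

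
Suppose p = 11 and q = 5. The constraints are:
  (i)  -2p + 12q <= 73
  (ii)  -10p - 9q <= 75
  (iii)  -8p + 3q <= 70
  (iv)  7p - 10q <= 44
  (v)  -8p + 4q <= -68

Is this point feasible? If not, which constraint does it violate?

feasible

(i): 38 ≤ 73 ✓
(ii): -155 ≤ 75 ✓
(iii): -73 ≤ 70 ✓
(iv): 27 ≤ 44 ✓
(v): -68 ≤ -68 ✓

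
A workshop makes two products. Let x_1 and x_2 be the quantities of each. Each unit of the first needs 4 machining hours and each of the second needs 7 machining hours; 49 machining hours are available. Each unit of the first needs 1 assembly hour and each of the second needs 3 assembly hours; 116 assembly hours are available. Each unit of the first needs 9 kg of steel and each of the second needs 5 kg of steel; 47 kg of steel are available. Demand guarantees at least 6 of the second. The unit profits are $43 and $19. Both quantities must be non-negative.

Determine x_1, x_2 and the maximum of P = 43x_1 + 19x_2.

x_1 = 7/4, x_2 = 6, maximum P = 757/4

The binding constraints are 4x_1 + 7x_2 = 49 and x_2 = 6.
Solving simultaneously gives x_1 = 7/4, x_2 = 6.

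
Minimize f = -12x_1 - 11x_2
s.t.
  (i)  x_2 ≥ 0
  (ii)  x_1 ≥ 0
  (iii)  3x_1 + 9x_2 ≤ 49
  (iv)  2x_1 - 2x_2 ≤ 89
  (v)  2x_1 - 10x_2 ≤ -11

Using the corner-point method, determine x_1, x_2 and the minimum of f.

Vertices and f = -12x_1 - 11x_2:
  (0, 49/9) → f = -539/9
  (0, 11/10) → f = -121/10
  (391/48, 131/48) → f = -6133/48

x_1 = 391/48, x_2 = 131/48, minimum f = -6133/48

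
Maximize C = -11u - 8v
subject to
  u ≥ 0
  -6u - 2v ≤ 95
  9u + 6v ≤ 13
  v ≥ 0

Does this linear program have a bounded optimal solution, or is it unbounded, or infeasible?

bounded optimum

Extreme points and C = -11u - 8v:
  (0, 13/6) → C = -52/3
  (0, 0) → C = 0
  (13/9, 0) → C = -143/9
The feasible region has finitely many vertices and no improving ray; the maximum is 0 at (0, 0).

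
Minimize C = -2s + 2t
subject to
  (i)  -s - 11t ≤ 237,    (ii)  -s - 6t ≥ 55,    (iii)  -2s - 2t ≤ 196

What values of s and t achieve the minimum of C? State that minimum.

Extreme points and C = -2s + 2t:
  (817/5, -182/5) → C = -1998/5
  (-841/10, -139/10) → C = 702/5
  (-533/5, 43/5) → C = 1152/5

The binding constraints are -s - 11t = 237 and -s - 6t = 55.
Solving simultaneously gives s = 817/5, t = -182/5.

s = 817/5, t = -182/5, minimum C = -1998/5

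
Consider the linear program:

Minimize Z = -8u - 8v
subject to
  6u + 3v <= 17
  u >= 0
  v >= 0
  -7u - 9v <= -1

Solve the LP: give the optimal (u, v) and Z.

u = 0, v = 17/3, minimum Z = -136/3

Extreme points and Z = -8u - 8v:
  (0, 17/3) → Z = -136/3
  (17/6, 0) → Z = -68/3
  (0, 1/9) → Z = -8/9
  (1/7, 0) → Z = -8/7

At the optimal vertex, 6u + 3v = 17 and u = 0.
Solving simultaneously gives u = 0, v = 17/3.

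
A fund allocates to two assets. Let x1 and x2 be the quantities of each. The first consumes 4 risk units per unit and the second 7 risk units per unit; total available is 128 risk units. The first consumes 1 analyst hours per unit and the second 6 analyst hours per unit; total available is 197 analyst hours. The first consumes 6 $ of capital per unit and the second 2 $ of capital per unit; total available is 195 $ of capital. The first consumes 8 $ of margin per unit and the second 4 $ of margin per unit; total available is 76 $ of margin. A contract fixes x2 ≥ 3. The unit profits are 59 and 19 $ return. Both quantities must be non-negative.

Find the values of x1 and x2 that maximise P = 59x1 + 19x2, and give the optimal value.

x1 = 8, x2 = 3, maximum P = 529

Vertices and P = 59x1 + 19x2:
  (0, 128/7) → P = 2432/7
  (0, 3) → P = 57
  (1/2, 18) → P = 743/2
  (8, 3) → P = 529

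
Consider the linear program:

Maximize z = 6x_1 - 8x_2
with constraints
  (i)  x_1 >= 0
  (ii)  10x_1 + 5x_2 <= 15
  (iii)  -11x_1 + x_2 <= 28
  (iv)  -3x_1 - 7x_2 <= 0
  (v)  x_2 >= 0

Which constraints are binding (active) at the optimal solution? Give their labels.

(ii) and (v)

Corner points and z = 6x_1 - 8x_2:
  (0, 3) → z = -24
  (0, 0) → z = 0
  (3/2, 0) → z = 9

The maximum is at (3/2, 0). Substituting into each constraint, equality holds for (ii) and (v); the remaining constraints have slack.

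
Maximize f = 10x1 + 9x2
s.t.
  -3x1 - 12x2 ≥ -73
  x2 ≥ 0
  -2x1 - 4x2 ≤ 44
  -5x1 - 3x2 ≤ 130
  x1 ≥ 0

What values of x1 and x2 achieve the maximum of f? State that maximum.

Vertices and f = 10x1 + 9x2:
  (73/3, 0) → f = 730/3
  (0, 73/12) → f = 219/4
  (0, 0) → f = 0

x1 = 73/3, x2 = 0, maximum f = 730/3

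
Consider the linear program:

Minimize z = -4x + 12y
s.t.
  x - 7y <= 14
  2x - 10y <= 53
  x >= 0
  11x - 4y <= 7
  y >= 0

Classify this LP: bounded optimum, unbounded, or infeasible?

Corner points and z = -4x + 12y:
  (0, 0) → z = 0
  (7/11, 0) → z = -28/11
The feasible region has finitely many vertices and no improving ray; the minimum is -28/11 at (7/11, 0).

bounded optimum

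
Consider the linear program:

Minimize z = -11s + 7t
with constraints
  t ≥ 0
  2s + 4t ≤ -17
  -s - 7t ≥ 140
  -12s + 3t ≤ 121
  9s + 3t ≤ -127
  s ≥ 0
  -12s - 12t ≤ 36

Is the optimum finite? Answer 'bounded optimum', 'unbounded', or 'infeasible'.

The boundaries s = 0 and -12s - 12t = 36 meet at (0, -3), but that point violates t ≥ 0. Every candidate vertex is excluded by some other constraint, so the feasible region is empty.

infeasible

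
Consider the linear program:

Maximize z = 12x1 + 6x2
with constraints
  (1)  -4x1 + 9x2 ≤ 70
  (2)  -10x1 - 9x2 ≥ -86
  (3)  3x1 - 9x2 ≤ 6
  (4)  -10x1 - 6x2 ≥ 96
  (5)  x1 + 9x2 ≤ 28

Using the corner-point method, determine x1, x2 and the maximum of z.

x1 = -23/3, x2 = -29/9, maximum z = -334/3

Corner points and z = 12x1 + 6x2:
  (-76, -26) → z = -1068
  (-214/19, 158/57) → z = -2252/19
  (-23/3, -29/9) → z = -334/3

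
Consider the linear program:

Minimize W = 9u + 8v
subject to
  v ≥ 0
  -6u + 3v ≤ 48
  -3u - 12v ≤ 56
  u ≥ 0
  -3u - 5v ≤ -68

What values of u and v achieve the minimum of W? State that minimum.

u = 0, v = 68/5, minimum W = 544/5

Feasible corners and W = 9u + 8v:
  (68/3, 0) → W = 204
  (0, 16) → W = 128
  (0, 68/5) → W = 544/5
The feasible region is unbounded (it extends along (1, 2), (1, 0)), but W strictly increases along every unbounded feasible direction, so there is no improving ray and the minimum is attained at a vertex.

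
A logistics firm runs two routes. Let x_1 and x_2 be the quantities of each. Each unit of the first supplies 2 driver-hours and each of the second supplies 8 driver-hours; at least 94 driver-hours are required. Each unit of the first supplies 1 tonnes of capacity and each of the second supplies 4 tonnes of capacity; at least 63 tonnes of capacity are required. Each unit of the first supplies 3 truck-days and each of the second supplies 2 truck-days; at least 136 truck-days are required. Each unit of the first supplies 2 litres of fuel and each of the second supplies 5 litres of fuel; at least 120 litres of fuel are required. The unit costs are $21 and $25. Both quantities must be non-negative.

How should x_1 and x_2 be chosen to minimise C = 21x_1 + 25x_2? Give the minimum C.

x_1 = 40, x_2 = 8, minimum C = 1040

Vertices and C = 21x_1 + 25x_2:
  (0, 68) → C = 1700
  (63, 0) → C = 1323
  (55, 2) → C = 1205
  (40, 8) → C = 1040
The feasible region is unbounded (it extends along (0, 1), (1, 0)), but C strictly increases along every unbounded feasible direction, so there is no improving ray and the minimum is attained at a vertex.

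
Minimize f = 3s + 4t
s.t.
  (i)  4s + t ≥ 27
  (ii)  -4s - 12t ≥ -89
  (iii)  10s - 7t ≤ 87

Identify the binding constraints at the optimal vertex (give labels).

Extreme points and f = 3s + 4t:
  (235/44, 62/11) → f = 1697/44
  (138/19, -39/19) → f = 258/19
  (1667/148, 271/74) → f = 7169/148

The minimum is at (138/19, -39/19). Substituting into each constraint, equality holds for (i) and (iii); the remaining constraints have slack.

(i) and (iii)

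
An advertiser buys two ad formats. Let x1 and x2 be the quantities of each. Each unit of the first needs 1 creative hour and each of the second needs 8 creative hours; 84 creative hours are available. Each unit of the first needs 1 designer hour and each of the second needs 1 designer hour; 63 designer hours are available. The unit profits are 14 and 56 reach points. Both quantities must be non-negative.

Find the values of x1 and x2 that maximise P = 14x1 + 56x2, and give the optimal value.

x1 = 60, x2 = 3, maximum P = 1008

Vertices and P = 14x1 + 56x2:
  (0, 0) → P = 0
  (0, 21/2) → P = 588
  (63, 0) → P = 882
  (60, 3) → P = 1008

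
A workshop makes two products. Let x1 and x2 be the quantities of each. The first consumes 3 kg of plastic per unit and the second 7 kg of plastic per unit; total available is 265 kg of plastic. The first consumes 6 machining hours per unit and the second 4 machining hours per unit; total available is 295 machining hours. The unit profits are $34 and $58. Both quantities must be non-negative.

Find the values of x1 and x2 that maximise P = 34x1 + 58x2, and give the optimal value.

x1 = 67/2, x2 = 47/2, maximum P = 2502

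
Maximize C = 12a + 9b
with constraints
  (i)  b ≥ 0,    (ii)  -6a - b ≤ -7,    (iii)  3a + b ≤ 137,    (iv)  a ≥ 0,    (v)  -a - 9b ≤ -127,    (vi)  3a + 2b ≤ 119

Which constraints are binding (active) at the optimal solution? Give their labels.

Vertices and C = 12a + 9b:
  (0, 127/9) → C = 127
  (0, 119/2) → C = 1071/2
  (817/25, 262/25) → C = 12162/25

The maximum is at (0, 119/2). Substituting into each constraint, equality holds for (iv) and (vi); the remaining constraints have slack.

(iv) and (vi)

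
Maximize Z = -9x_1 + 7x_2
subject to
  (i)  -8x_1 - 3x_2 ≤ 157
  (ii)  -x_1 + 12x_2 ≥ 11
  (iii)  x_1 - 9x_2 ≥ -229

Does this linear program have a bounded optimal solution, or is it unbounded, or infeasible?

bounded optimum

Vertices and Z = -9x_1 + 7x_2:
  (-213/11, -23/33) → Z = 5590/33
  (-28, 67/3) → Z = 1225/3
The feasible region has finitely many vertices and no improving ray; the maximum is 1225/3 at (-28, 67/3).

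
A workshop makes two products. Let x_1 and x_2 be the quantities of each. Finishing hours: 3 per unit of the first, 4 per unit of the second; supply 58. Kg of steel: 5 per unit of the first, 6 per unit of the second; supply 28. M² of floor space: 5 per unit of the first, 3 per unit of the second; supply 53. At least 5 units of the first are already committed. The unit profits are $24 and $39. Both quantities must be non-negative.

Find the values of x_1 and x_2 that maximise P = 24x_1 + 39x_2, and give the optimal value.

Corner points and P = 24x_1 + 39x_2:
  (28/5, 0) → P = 672/5
  (5, 0) → P = 120
  (5, 1/2) → P = 279/2

The binding constraints are 5x_1 + 6x_2 = 28 and x_1 = 5.
Solving simultaneously gives x_1 = 5, x_2 = 1/2.

x_1 = 5, x_2 = 1/2, maximum P = 279/2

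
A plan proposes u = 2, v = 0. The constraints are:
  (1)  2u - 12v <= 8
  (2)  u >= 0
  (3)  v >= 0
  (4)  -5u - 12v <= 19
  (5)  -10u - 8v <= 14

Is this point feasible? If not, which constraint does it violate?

feasible

(1): 4 ≤ 8 ✓
(2): 2 ≥ 0 ✓
(3): 0 ≥ 0 ✓
(4): -10 ≤ 19 ✓
(5): -20 ≤ 14 ✓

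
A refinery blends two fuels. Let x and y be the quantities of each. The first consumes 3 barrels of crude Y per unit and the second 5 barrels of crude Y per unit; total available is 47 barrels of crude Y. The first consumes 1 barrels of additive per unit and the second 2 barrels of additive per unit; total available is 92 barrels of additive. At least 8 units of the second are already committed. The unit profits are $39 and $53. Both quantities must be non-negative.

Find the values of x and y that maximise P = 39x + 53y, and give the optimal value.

x = 7/3, y = 8, maximum P = 515

Feasible corners and P = 39x + 53y:
  (0, 47/5) → P = 2491/5
  (0, 8) → P = 424
  (7/3, 8) → P = 515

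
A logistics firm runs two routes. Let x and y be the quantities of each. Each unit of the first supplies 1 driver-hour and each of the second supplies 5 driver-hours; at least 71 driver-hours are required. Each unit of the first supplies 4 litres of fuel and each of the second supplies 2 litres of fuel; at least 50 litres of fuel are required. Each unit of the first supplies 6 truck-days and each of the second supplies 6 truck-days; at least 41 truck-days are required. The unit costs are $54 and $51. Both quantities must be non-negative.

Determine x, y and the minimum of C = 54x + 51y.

Corner points and C = 54x + 51y:
  (0, 25) → C = 1275
  (71, 0) → C = 3834
  (6, 13) → C = 987
The feasible region is unbounded (it extends along (0, 1), (1, 0)), but C strictly increases along every unbounded feasible direction, so there is no improving ray and the minimum is attained at a vertex.

The optimum lies where x + 5y = 71 and 4x + 2y = 50.
Solving simultaneously gives x = 6, y = 13.

x = 6, y = 13, minimum C = 987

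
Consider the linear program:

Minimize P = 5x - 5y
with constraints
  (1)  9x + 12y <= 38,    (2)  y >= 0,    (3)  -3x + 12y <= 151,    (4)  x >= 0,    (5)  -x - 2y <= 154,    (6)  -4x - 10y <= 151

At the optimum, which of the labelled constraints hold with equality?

Extreme points and P = 5x - 5y:
  (38/9, 0) → P = 190/9
  (0, 19/6) → P = -95/6
  (0, 0) → P = 0

The minimum is at (0, 19/6). Substituting into each constraint, equality holds for (1) and (4); the remaining constraints have slack.

(1) and (4)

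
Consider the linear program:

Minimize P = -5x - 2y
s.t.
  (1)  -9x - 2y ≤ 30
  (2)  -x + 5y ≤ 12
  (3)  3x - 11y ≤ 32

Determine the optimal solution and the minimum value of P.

x = 73, y = 17, minimum P = -399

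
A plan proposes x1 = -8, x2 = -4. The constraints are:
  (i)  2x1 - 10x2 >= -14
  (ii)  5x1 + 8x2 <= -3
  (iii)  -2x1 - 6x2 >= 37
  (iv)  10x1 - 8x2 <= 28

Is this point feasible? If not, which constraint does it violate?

feasible

(i): 24 ≥ -14 ✓
(ii): -72 ≤ -3 ✓
(iii): 40 ≥ 37 ✓
(iv): -48 ≤ 28 ✓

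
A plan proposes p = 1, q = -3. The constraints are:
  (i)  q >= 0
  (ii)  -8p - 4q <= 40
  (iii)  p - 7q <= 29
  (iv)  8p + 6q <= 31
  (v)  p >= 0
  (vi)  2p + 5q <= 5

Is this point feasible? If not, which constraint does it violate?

not feasible — violates (i)

Constraint (i): q = -3, which is not ≥ 0. All other constraints are satisfied.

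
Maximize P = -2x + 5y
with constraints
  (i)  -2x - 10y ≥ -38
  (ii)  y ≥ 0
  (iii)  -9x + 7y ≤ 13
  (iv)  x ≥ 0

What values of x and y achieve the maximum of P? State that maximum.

x = 17/13, y = 46/13, maximum P = 196/13

Extreme points and P = -2x + 5y:
  (19, 0) → P = -38
  (17/13, 46/13) → P = 196/13
  (0, 0) → P = 0
  (0, 13/7) → P = 65/7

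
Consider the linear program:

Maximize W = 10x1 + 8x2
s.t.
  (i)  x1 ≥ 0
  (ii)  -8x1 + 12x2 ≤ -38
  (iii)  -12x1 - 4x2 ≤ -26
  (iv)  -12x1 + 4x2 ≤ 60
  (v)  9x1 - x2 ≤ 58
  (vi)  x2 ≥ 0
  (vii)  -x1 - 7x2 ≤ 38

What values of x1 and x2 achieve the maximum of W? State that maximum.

x1 = 329/50, x2 = 61/50, maximum W = 1889/25

The binding constraints are -8x1 + 12x2 = -38 and 9x1 - x2 = 58.
Solving simultaneously gives x1 = 329/50, x2 = 61/50.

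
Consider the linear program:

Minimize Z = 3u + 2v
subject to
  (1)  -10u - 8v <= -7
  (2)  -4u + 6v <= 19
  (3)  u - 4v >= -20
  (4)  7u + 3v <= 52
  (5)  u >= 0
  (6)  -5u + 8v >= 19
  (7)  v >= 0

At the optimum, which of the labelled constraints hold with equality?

Extreme points and Z = 3u + 2v:
  (22/5, 61/10) → Z = 127/5
  (0, 19/6) → Z = 19/3
  (148/31, 192/31) → Z = 828/31
  (359/71, 393/71) → Z = 1863/71
  (0, 19/8) → Z = 19/4

The minimum is at (0, 19/8). Substituting into each constraint, equality holds for (5) and (6); the remaining constraints have slack.

(5) and (6)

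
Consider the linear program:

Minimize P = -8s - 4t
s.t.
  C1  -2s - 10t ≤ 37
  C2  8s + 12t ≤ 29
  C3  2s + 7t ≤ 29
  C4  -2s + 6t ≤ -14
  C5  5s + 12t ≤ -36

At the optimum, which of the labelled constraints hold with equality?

C1 and C5

Corner points and P = -8s - 4t:
  (-41/16, -51/16) → P = 133/4
  (42/13, -113/26) → P = -110/13
  (-8/9, -71/27) → P = 476/27

The minimum is at (42/13, -113/26). Substituting into each constraint, equality holds for C1 and C5; the remaining constraints have slack.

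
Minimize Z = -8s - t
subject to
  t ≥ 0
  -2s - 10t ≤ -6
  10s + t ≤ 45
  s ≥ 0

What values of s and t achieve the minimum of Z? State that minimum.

s = 0, t = 45, minimum Z = -45

Extreme points and Z = -8s - t:
  (3, 0) → Z = -24
  (9/2, 0) → Z = -36
  (0, 3/5) → Z = -3/5
  (0, 45) → Z = -45

The binding constraints are 10s + t = 45 and s = 0.
Solving simultaneously gives s = 0, t = 45.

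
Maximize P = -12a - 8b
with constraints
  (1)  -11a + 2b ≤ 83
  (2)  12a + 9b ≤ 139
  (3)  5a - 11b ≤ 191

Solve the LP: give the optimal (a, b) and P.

a = -35/3, b = -68/3, maximum P = 964/3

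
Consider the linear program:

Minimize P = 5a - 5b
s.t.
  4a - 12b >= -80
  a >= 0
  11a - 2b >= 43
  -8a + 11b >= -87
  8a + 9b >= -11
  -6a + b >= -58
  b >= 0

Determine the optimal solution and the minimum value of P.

a = 169/31, b = 263/31, minimum P = -470/31

Corner points and P = 5a - 5b:
  (169/31, 263/31) → P = -470/31
  (194/17, 178/17) → P = 80/17
  (43/11, 0) → P = 215/11
  (29/3, 0) → P = 145/3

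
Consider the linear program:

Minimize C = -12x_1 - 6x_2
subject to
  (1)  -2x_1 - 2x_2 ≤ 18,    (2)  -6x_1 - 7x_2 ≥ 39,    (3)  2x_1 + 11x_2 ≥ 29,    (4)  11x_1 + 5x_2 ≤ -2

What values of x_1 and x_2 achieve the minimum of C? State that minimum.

x_1 = -158/13, x_2 = 63/13, minimum C = 1518/13

Vertices and C = -12x_1 - 6x_2:
  (-24, 15) → C = 198
  (-128/9, 47/9) → C = 418/3
  (-158/13, 63/13) → C = 1518/13

The binding constraints are -6x_1 - 7x_2 = 39 and 2x_1 + 11x_2 = 29.
Solving simultaneously gives x_1 = -158/13, x_2 = 63/13.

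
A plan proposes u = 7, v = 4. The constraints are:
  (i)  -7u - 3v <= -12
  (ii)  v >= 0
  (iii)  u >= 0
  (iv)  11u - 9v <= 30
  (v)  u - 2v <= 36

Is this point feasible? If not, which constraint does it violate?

Constraint (iv): 11u - 9v = 41, which is not ≤ 30. All other constraints are satisfied.

not feasible — violates (iv)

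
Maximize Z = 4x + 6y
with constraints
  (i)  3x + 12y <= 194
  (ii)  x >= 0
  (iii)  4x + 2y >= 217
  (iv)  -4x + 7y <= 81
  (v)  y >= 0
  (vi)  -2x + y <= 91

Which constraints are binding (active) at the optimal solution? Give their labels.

(i) and (v)

Vertices and Z = 4x + 6y:
  (1108/21, 125/42) → Z = 4807/21
  (194/3, 0) → Z = 776/3
  (217/4, 0) → Z = 217

The maximum is at (194/3, 0). Substituting into each constraint, equality holds for (i) and (v); the remaining constraints have slack.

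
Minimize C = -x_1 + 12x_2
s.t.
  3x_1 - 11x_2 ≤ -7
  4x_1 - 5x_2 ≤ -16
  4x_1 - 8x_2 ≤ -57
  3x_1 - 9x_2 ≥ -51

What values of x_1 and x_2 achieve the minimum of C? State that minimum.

x_1 = -83, x_2 = -22, minimum C = -181

Corner points and C = -x_1 + 12x_2:
  (-571/20, -143/20) → C = -229/4
  (-83, -22) → C = -181
  (-35/4, 11/4) → C = 167/4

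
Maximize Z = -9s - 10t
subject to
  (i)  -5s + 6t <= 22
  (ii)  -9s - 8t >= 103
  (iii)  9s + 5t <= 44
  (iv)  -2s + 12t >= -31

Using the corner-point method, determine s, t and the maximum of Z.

s = -75/8, t = -199/48, maximum Z = 755/6

Extreme points and Z = -9s - 10t:
  (-397/47, -317/94) → Z = 5158/47
  (-75/8, -199/48) → Z = 755/6
  (-247/31, -485/124) → Z = 6871/62

The optimum lies where -5s + 6t = 22 and -2s + 12t = -31.
Solving simultaneously gives s = -75/8, t = -199/48.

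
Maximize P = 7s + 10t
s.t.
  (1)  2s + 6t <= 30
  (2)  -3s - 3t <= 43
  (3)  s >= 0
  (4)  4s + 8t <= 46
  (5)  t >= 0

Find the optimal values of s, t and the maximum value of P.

s = 23/2, t = 0, maximum P = 161/2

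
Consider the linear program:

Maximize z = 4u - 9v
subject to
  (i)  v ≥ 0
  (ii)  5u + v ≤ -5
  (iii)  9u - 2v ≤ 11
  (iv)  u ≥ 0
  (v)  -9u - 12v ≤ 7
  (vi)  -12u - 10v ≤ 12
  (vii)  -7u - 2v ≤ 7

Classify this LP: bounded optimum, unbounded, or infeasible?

infeasible

The boundaries v = 0 and 9u - 2v = 11 meet at (11/9, 0), but that point violates 5u + v ≤ -5. Every candidate vertex is excluded by some other constraint, so the feasible region is empty.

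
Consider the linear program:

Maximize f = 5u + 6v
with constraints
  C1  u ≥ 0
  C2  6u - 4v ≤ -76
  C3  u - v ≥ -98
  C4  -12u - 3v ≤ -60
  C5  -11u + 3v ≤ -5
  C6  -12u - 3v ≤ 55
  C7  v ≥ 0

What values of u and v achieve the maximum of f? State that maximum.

u = 158, v = 256, maximum f = 2326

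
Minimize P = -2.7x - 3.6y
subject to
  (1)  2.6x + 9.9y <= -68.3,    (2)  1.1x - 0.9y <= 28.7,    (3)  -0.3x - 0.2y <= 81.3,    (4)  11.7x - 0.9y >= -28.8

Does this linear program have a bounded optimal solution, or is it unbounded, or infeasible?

bounded optimum

Extreme points and P = -2.7x - 3.6y:
  (2474/147, -14975/1323) → P = -3449/735
  (-3851/1313, -619/101) → P = 393669/13130
  (-575/106, -4083/106) → P = 162513/1060
The feasible region has finitely many vertices and no improving ray; the minimum is -3449/735 at (2474/147, -14975/1323).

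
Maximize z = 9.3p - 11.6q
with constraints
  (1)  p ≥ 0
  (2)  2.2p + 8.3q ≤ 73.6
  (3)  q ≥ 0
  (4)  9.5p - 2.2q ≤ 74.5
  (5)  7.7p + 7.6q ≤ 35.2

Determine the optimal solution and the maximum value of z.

Vertices and z = 9.3p - 11.6q:
  (0, 0) → z = 0
  (0, 88/19) → z = -5104/95
  (32/7, 0) → z = 1488/35

The binding constraints are q = 0 and 7.7p + 7.6q = 35.2.
Solving simultaneously gives p = 32/7, q = 0.

p = 32/7, q = 0, maximum z = 1488/35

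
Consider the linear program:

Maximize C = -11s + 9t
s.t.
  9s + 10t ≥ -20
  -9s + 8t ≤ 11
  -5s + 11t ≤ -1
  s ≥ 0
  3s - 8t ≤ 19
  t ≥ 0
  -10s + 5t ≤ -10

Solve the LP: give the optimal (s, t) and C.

s = 21/17, t = 8/17, maximum C = -159/17

Vertices and C = -11s + 9t:
  (21/17, 8/17) → C = -159/17
  (19/3, 0) → C = -209/3
  (1, 0) → C = -11
The feasible region is unbounded (it extends along (8, 3), (11, 5)), but C strictly decreases along every unbounded feasible direction, so there is no improving ray and the maximum is attained at a vertex.

The binding constraints are -5s + 11t = -1 and -10s + 5t = -10.
Solving simultaneously gives s = 21/17, t = 8/17.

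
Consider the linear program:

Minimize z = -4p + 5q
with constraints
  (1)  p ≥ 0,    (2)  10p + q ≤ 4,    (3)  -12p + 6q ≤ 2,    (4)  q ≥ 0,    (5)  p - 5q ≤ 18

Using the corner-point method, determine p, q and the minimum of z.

p = 2/5, q = 0, minimum z = -8/5

Extreme points and z = -4p + 5q:
  (0, 1/3) → z = 5/3
  (0, 0) → z = 0
  (11/36, 17/18) → z = 7/2
  (2/5, 0) → z = -8/5

At the optimal vertex, 10p + q = 4 and q = 0.
Solving simultaneously gives p = 2/5, q = 0.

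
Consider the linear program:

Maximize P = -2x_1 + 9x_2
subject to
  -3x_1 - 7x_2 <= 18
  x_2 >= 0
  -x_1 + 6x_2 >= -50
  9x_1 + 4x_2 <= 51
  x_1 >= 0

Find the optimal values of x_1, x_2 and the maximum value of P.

Corner points and P = -2x_1 + 9x_2:
  (17/3, 0) → P = -34/3
  (0, 0) → P = 0
  (0, 51/4) → P = 459/4

x_1 = 0, x_2 = 51/4, maximum P = 459/4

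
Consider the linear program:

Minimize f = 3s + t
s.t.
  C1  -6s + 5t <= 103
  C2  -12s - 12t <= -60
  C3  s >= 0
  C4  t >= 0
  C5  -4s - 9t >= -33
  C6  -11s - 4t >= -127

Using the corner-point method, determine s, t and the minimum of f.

s = 12/5, t = 13/5, minimum f = 49/5

Feasible corners and f = 3s + t:
  (5, 0) → f = 15
  (12/5, 13/5) → f = 49/5
  (33/4, 0) → f = 99/4

At the optimal vertex, -12s - 12t = -60 and -4s - 9t = -33.
Solving simultaneously gives s = 12/5, t = 13/5.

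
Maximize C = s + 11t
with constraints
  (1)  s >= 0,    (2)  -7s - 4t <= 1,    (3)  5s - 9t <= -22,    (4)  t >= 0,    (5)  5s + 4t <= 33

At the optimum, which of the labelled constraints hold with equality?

Corner points and C = s + 11t:
  (0, 22/9) → C = 242/9
  (0, 33/4) → C = 363/4
  (209/65, 55/13) → C = 3234/65

The maximum is at (0, 33/4). Substituting into each constraint, equality holds for (1) and (5); the remaining constraints have slack.

(1) and (5)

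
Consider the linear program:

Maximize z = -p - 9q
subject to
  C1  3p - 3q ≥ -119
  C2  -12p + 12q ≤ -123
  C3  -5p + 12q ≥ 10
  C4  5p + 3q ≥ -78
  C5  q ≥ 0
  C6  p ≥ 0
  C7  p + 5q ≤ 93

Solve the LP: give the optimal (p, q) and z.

Corner points and z = -p - 9q:
  (19, 35/4) → z = -391/4
  (577/24, 331/24) → z = -889/6
  (1066/37, 475/37) → z = -5341/37

The binding constraints are -12p + 12q = -123 and -5p + 12q = 10.
Solving simultaneously gives p = 19, q = 35/4.

p = 19, q = 35/4, maximum z = -391/4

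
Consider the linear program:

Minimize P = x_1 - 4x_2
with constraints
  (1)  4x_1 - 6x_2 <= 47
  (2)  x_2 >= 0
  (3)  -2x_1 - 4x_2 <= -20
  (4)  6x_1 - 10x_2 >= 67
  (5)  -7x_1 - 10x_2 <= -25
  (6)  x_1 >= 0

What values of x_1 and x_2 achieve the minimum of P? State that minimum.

x_1 = 17, x_2 = 7/2, minimum P = 3

Vertices and P = x_1 - 4x_2:
  (47/4, 0) → P = 47/4
  (17, 7/2) → P = 3
  (67/6, 0) → P = 67/6

The optimum lies where 4x_1 - 6x_2 = 47 and 6x_1 - 10x_2 = 67.
Solving simultaneously gives x_1 = 17, x_2 = 7/2.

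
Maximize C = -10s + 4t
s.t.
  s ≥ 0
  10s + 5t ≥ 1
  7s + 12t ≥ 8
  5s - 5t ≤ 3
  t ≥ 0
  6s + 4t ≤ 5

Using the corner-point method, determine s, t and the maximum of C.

Corner points and C = -10s + 4t:
  (0, 2/3) → C = 8/3
  (0, 5/4) → C = 5
  (7/11, 13/44) → C = -57/11

s = 0, t = 5/4, maximum C = 5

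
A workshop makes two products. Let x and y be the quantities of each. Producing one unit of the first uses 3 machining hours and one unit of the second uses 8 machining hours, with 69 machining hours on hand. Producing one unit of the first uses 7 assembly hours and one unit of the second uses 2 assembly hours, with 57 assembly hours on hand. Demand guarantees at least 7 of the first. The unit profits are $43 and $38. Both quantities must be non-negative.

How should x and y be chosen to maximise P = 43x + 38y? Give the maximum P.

Feasible corners and P = 43x + 38y:
  (57/7, 0) → P = 2451/7
  (7, 0) → P = 301
  (7, 4) → P = 453

The optimum lies where 7x + 2y = 57 and x = 7.
Solving simultaneously gives x = 7, y = 4.

x = 7, y = 4, maximum P = 453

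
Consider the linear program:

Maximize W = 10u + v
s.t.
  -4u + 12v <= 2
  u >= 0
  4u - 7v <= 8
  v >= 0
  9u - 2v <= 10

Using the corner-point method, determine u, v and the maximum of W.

u = 31/25, v = 29/50, maximum W = 649/50

Corner points and W = 10u + v:
  (0, 1/6) → W = 1/6
  (31/25, 29/50) → W = 649/50
  (0, 0) → W = 0
  (10/9, 0) → W = 100/9

The optimum lies where -4u + 12v = 2 and 9u - 2v = 10.
Solving simultaneously gives u = 31/25, v = 29/50.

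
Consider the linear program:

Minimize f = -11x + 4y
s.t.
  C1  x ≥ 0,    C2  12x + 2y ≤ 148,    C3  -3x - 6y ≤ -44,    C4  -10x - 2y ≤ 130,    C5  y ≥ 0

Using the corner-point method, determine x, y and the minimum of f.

Extreme points and f = -11x + 4y:
  (0, 74) → f = 296
  (0, 22/3) → f = 88/3
  (400/33, 14/11) → f = -4232/33

At the optimal vertex, 12x + 2y = 148 and -3x - 6y = -44.
Solving simultaneously gives x = 400/33, y = 14/11.

x = 400/33, y = 14/11, minimum f = -4232/33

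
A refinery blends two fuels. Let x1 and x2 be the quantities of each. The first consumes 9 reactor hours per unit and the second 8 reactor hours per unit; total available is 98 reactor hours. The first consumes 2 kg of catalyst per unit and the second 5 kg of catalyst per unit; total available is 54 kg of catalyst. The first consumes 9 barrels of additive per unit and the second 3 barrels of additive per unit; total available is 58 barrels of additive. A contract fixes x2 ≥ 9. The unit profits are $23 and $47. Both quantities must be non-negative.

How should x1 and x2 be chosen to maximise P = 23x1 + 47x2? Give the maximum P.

The optimum lies where 9x1 + 8x2 = 98 and 2x1 + 5x2 = 54.
Solving simultaneously gives x1 = 2, x2 = 10.

x1 = 2, x2 = 10, maximum P = 516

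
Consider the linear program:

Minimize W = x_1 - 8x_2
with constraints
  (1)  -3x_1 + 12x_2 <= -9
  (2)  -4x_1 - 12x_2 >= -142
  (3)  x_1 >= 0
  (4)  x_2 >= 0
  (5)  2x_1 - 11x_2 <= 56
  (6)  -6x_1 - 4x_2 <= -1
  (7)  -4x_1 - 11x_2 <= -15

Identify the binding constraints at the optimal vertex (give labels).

(1) and (2)

Vertices and W = x_1 - 8x_2:
  (151/7, 65/14) → W = -109/7
  (31/9, 1/9) → W = 23/9
  (1117/34, 15/17) → W = 877/34
  (28, 0) → W = 28
  (15/4, 0) → W = 15/4

The minimum is at (151/7, 65/14). Substituting into each constraint, equality holds for (1) and (2); the remaining constraints have slack.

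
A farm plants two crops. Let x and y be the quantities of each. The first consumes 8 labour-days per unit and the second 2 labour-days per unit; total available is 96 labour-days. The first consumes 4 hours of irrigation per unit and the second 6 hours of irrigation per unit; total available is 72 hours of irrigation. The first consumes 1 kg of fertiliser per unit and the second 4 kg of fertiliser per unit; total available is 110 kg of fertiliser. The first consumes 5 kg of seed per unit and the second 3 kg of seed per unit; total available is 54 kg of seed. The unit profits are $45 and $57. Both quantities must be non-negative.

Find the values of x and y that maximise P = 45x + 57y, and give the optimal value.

x = 6, y = 8, maximum P = 726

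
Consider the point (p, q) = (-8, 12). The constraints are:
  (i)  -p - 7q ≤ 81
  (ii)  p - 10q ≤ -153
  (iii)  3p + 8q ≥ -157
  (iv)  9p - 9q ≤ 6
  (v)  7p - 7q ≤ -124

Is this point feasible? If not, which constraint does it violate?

not feasible — violates (ii)

Constraint (ii): p - 10q = -128, which is not ≤ -153. All other constraints are satisfied.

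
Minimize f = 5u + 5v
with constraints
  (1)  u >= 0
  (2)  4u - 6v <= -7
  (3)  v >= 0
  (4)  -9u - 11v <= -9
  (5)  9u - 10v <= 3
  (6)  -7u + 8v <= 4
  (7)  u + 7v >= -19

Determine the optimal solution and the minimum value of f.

u = 16/5, v = 33/10, minimum f = 65/2

Corner points and f = 5u + 5v:
  (44/7, 75/14) → f = 815/14
  (16/5, 33/10) → f = 65/2
  (32, 57/2) → f = 605/2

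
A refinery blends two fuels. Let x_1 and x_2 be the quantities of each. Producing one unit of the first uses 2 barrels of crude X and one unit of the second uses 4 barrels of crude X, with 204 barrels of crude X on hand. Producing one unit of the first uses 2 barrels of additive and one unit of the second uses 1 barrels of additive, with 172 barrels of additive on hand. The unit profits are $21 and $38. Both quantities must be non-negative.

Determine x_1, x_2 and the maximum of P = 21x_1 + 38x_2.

Corner points and P = 21x_1 + 38x_2:
  (0, 0) → P = 0
  (0, 51) → P = 1938
  (86, 0) → P = 1806
  (242/3, 32/3) → P = 6298/3

The optimum lies where 2x_1 + 4x_2 = 204 and 2x_1 + x_2 = 172.
Solving simultaneously gives x_1 = 242/3, x_2 = 32/3.

x_1 = 242/3, x_2 = 32/3, maximum P = 6298/3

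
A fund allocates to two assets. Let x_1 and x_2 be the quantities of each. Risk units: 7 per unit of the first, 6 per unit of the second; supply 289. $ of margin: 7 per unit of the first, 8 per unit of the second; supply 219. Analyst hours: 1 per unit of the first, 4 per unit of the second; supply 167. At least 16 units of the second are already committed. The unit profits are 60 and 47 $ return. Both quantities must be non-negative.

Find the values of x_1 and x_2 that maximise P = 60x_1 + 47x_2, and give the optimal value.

x_1 = 13, x_2 = 16, maximum P = 1532

Vertices and P = 60x_1 + 47x_2:
  (0, 219/8) → P = 10293/8
  (0, 16) → P = 752
  (13, 16) → P = 1532

At the optimal vertex, 7x_1 + 8x_2 = 219 and x_2 = 16.
Solving simultaneously gives x_1 = 13, x_2 = 16.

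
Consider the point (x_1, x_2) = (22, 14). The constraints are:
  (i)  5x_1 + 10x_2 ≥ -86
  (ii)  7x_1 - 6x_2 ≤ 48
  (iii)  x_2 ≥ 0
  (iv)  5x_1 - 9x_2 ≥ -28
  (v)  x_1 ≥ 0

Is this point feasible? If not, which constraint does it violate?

Constraint (ii): 7x_1 - 6x_2 = 70, which is not ≤ 48. All other constraints are satisfied.

not feasible — violates (ii)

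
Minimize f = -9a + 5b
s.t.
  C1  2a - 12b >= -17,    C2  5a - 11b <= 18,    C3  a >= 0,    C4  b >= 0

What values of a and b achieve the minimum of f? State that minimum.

a = 403/38, b = 121/38, minimum f = -1511/19

Corner points and f = -9a + 5b:
  (403/38, 121/38) → f = -1511/19
  (0, 17/12) → f = 85/12
  (18/5, 0) → f = -162/5
  (0, 0) → f = 0

The binding constraints are 2a - 12b = -17 and 5a - 11b = 18.
Solving simultaneously gives a = 403/38, b = 121/38.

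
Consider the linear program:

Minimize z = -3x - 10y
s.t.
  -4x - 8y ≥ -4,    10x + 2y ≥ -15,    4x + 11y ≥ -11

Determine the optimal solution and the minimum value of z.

Vertices and z = -3x - 10y:
  (-16/9, 25/18) → z = -77/9
  (11, -5) → z = 17
  (-143/102, -25/51) → z = 929/102

The optimum lies where -4x - 8y = -4 and 10x + 2y = -15.
Solving simultaneously gives x = -16/9, y = 25/18.

x = -16/9, y = 25/18, minimum z = -77/9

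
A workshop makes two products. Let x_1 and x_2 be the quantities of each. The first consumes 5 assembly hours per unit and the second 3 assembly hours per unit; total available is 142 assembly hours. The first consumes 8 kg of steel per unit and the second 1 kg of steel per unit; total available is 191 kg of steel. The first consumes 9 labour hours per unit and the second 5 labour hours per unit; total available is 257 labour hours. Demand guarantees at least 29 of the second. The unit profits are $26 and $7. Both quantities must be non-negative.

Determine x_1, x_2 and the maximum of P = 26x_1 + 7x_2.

x_1 = 11, x_2 = 29, maximum P = 489

Extreme points and P = 26x_1 + 7x_2:
  (0, 142/3) → P = 994/3
  (0, 29) → P = 203
  (11, 29) → P = 489

At the optimal vertex, 5x_1 + 3x_2 = 142 and x_2 = 29.
Solving simultaneously gives x_1 = 11, x_2 = 29.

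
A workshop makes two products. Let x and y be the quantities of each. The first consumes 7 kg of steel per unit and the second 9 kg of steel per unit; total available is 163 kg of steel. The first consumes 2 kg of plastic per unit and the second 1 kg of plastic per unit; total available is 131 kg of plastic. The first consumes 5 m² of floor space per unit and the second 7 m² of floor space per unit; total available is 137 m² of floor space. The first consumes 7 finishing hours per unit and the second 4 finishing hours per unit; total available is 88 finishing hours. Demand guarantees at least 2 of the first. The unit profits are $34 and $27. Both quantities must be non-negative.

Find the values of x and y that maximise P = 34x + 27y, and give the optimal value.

Feasible corners and P = 34x + 27y:
  (88/7, 0) → P = 2992/7
  (2, 0) → P = 68
  (4, 15) → P = 541
  (2, 149/9) → P = 515

At the optimal vertex, 7x + 9y = 163 and 7x + 4y = 88.
Solving simultaneously gives x = 4, y = 15.

x = 4, y = 15, maximum P = 541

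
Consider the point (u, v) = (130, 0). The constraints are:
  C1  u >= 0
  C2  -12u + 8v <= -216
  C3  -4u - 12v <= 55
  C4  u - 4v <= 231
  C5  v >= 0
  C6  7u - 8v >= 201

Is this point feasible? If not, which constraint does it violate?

feasible

C1: 130 ≥ 0 ✓
C2: -1560 ≤ -216 ✓
C3: -520 ≤ 55 ✓
C4: 130 ≤ 231 ✓
C5: 0 ≥ 0 ✓
C6: 910 ≥ 201 ✓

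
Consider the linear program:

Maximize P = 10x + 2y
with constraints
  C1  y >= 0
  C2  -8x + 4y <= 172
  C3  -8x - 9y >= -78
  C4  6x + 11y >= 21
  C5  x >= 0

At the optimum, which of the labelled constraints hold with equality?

Extreme points and P = 10x + 2y:
  (39/4, 0) → P = 195/2
  (7/2, 0) → P = 35
  (0, 26/3) → P = 52/3
  (0, 21/11) → P = 42/11

The maximum is at (39/4, 0). Substituting into each constraint, equality holds for C1 and C3; the remaining constraints have slack.

C1 and C3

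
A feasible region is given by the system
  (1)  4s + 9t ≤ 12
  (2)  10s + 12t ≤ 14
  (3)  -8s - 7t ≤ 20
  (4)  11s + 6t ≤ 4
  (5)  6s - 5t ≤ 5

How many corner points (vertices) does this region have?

Of the 10 pairwise boundary intersections, those satisfying every inequality are:
  (-6, 4)
  (-12/25, 116/75)
  (-65/82, -80/41)
  (50/91, -31/91)

4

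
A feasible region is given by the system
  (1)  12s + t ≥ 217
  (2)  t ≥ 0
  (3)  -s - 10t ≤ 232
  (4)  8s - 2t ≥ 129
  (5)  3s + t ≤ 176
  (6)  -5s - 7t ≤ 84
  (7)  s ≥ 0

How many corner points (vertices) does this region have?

Pairwise boundary intersections that survive every other constraint:
  (217/12, 0)
  (563/32, 47/8)
  (176/3, 0)
  (481/14, 1021/14)

4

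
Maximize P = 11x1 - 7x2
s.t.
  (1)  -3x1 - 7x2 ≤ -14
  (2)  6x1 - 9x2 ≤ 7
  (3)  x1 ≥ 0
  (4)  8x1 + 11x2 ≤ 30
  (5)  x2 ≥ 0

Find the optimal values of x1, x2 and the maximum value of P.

x1 = 56/23, x2 = 22/23, maximum P = 462/23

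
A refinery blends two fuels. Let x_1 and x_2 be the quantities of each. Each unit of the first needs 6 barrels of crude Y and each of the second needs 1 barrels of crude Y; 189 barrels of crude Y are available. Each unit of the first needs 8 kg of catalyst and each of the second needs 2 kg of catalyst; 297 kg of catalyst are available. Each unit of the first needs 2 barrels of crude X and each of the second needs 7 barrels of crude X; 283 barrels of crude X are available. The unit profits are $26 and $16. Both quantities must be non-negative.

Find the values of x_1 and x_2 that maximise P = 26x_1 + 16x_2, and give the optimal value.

x_1 = 26, x_2 = 33, maximum P = 1204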